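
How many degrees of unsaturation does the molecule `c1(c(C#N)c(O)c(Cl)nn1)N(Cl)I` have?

6

Molecular formula from the SMILES: C5HCl2IN4O.
DoU = (2C + 2 + N − H − X)/2 = (2·5 + 2 + 4 − 1 − 3)/2 = 12/2 = 6.
(Structurally: 1 ring(s) + 5 π bond(s) = 6.)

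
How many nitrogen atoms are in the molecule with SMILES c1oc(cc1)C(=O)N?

1

The symbol for nitrogen appears 1 time in the SMILES.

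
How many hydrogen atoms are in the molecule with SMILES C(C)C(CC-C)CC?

Hydrogens are implicit in SMILES; fill each atom to its normal valence:
  4 × C: 2 H each → 8
  3 × C: 3 H each → 9
  1 × C: 1 H
  Total hydrogens = 18.

18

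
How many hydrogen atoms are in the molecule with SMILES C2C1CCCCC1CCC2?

Hydrogens are implicit in SMILES; fill each atom to its normal valence:
  8 × C: 2 H each → 16
  2 × C: 1 H each → 2
  Total hydrogens = 18.

18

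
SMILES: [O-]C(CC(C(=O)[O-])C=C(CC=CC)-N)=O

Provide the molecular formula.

[C10H13NO4]2-

Heavy atoms from the SMILES: 10 C, 1 N, 4 O.
Implicit hydrogens by atom environment:
  4 × C: 1 H each → 4
  3 × C: no H
  2 × C: 2 H each → 4
  2 × O: no H
  2 × O (charge -1): no H
  1 × C: 3 H
  1 × N: 2 H
  Total hydrogens = 13.
Net charge -2.
Molecular formula: [C10H13NO4]2-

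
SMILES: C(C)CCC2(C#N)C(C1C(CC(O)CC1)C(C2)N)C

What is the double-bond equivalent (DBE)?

Molecular formula from the SMILES: C16H28N2O.
DoU = (2C + 2 + N − H − X)/2 = (2·16 + 2 + 2 − 28 − 0)/2 = 8/2 = 4.
(Structurally: 2 ring(s) + 2 π bond(s) = 4.)

4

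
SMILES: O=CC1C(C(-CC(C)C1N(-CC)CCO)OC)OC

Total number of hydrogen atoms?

27

Hydrogens are implicit in SMILES; fill each atom to its normal valence:
  6 × C: 1 H each → 6
  4 × C: 3 H each → 12
  4 × C: 2 H each → 8
  3 × O: no H
  1 × N: no H
  1 × O: 1 H
  Total hydrogens = 27.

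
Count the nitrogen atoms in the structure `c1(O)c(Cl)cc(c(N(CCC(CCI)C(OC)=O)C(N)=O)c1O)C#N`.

The symbol for nitrogen appears 3 times in the SMILES.

3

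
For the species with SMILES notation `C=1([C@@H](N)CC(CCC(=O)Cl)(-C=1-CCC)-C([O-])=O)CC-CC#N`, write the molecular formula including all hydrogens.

Heavy atoms from the SMILES: 16 C, 1 Cl, 2 N, 3 O.
Implicit hydrogens by atom environment:
  8 × C: 2 H each → 16
  6 × C: no H
  2 × O: no H
  1 × C: 3 H
  1 × C: 1 H
  1 × Cl: no H
  1 × N: 2 H
  1 × N: no H
  1 × O (charge -1): no H
  Total hydrogens = 22.
Net charge -1.
Molecular formula: C16H22ClN2O3-

C16H22ClN2O3-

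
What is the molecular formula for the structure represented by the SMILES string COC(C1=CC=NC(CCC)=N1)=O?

C9H12N2O2

Heavy atoms from the SMILES: 9 C, 2 N, 2 O.
Implicit hydrogens by atom environment:
  2 × C: 3 H each → 6
  2 × C: 2 H each → 4
  2 × C (aromatic): 1 H each → 2
  2 × C (aromatic): no H
  2 × N (aromatic): no H
  2 × O: no H
  1 × C: no H
  Total hydrogens = 12.
Molecular formula: C9H12N2O2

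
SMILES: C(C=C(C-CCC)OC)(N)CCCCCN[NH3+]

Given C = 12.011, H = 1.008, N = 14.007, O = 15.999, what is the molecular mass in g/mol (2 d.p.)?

244.40

Molecular formula: C13H30N3O+.
M = 13×12.011 + 30×1.008 + 3×14.007 + 1×15.999 = 244.40 g/mol.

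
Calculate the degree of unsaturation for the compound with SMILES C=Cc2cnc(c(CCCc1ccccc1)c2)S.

Molecular formula from the SMILES: C16H17NS.
DoU = (2C + 2 + N − H − X)/2 = (2·16 + 2 + 1 − 17 − 0)/2 = 18/2 = 9.
(Structurally: 2 ring(s) + 7 π bond(s) = 9.)

9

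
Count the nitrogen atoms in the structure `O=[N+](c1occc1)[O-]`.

1

The symbol for nitrogen appears 1 time in the SMILES.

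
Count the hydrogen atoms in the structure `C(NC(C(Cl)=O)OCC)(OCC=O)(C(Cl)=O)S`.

11

Hydrogens are implicit in SMILES; fill each atom to its normal valence:
  5 × O: no H
  3 × C: no H
  2 × C: 2 H each → 4
  2 × C: 1 H each → 2
  2 × Cl: no H
  1 × C: 3 H
  1 × N: 1 H
  1 × S: 1 H
  Total hydrogens = 11.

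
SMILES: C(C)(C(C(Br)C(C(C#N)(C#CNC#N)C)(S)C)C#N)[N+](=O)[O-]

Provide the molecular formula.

C13H14BrN5O2S

Heavy atoms from the SMILES: 1 Br, 13 C, 5 N, 2 O, 1 S.
Implicit hydrogens by atom environment:
  7 × C: no H
  3 × C: 3 H each → 9
  3 × C: 1 H each → 3
  3 × N: no H
  1 × Br: no H
  1 × N: 1 H
  1 × N (charge +1): no H
  1 × O: no H
  1 × O (charge -1): no H
  1 × S: 1 H
  Total hydrogens = 14.
Molecular formula: C13H14BrN5O2S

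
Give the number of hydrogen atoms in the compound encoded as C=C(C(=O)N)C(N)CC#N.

Hydrogens are implicit in SMILES; fill each atom to its normal valence:
  3 × C: no H
  2 × C: 2 H each → 4
  2 × N: 2 H each → 4
  1 × C: 1 H
  1 × N: no H
  1 × O: no H
  Total hydrogens = 9.

9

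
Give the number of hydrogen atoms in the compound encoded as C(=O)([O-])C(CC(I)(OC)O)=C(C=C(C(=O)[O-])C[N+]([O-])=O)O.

Hydrogens are implicit in SMILES; fill each atom to its normal valence:
  6 × C: no H
  4 × O: no H
  3 × O (charge -1): no H
  2 × C: 2 H each → 4
  2 × O: 1 H each → 2
  1 × C: 3 H
  1 × C: 1 H
  1 × I: no H
  1 × N (charge +1): no H
  Total hydrogens = 10.

10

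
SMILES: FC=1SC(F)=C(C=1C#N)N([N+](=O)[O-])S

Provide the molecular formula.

Heavy atoms from the SMILES: 5 C, 2 F, 3 N, 2 O, 2 S.
Implicit hydrogens by atom environment:
  4 × C (aromatic): no H
  2 × F: no H
  2 × N: no H
  1 × C: no H
  1 × N (charge +1): no H
  1 × O: no H
  1 × O (charge -1): no H
  1 × S: 1 H
  1 × S (aromatic): no H
  Total hydrogens = 1.
Molecular formula: C5HF2N3O2S2

C5HF2N3O2S2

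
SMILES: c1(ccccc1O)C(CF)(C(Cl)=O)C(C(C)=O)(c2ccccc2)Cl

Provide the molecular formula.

C18H15Cl2FO3

Heavy atoms from the SMILES: 18 C, 2 Cl, 1 F, 3 O.
Implicit hydrogens by atom environment:
  9 × C (aromatic): 1 H each → 9
  4 × C: no H
  3 × C (aromatic): no H
  2 × Cl: no H
  2 × O: no H
  1 × C: 3 H
  1 × C: 2 H
  1 × F: no H
  1 × O: 1 H
  Total hydrogens = 15.
Molecular formula: C18H15Cl2FO3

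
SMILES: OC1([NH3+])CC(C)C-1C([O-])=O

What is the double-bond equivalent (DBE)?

2

Molecular formula from the SMILES: C6H11NO3.
DoU = (2C + 2 + N − H − X)/2 = (2·6 + 2 + 1 − 11 − 0)/2 = 4/2 = 2.
(Structurally: 1 ring(s) + 1 π bond(s) = 2.)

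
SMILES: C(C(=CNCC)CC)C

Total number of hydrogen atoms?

Hydrogens are implicit in SMILES; fill each atom to its normal valence:
  3 × C: 3 H each → 9
  3 × C: 2 H each → 6
  1 × C: 1 H
  1 × C: no H
  1 × N: 1 H
  Total hydrogens = 17.

17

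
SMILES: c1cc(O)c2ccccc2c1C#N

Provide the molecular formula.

C11H7NO

Heavy atoms from the SMILES: 11 C, 1 N, 1 O.
Implicit hydrogens by atom environment:
  6 × C (aromatic): 1 H each → 6
  4 × C (aromatic): no H
  1 × C: no H
  1 × N: no H
  1 × O: 1 H
  Total hydrogens = 7.
Molecular formula: C11H7NO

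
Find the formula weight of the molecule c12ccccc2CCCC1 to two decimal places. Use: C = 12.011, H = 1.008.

132.21

Molecular formula: C10H12.
M = 10×12.011 + 12×1.008 = 132.21 g/mol.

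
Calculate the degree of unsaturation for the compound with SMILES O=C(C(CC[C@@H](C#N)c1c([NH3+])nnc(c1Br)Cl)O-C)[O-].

Molecular formula from the SMILES: C11H12BrClN4O3.
DoU = (2C + 2 + N − H − X)/2 = (2·11 + 2 + 4 − 12 − 2)/2 = 14/2 = 7.
(Structurally: 1 ring(s) + 6 π bond(s) = 7.)

7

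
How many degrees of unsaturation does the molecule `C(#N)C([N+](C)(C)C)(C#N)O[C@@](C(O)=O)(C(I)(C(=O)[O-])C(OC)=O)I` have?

7

Molecular formula from the SMILES: C12H13I2N3O7.
DoU = (2C + 2 + N − H − X)/2 = (2·12 + 2 + 3 − 13 − 2)/2 = 14/2 = 7.
(Structurally: 0 ring(s) + 7 π bond(s) = 7.)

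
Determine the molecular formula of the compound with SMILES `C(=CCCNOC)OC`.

Heavy atoms from the SMILES: 6 C, 1 N, 2 O.
Implicit hydrogens by atom environment:
  2 × C: 3 H each → 6
  2 × C: 2 H each → 4
  2 × C: 1 H each → 2
  2 × O: no H
  1 × N: 1 H
  Total hydrogens = 13.
Molecular formula: C6H13NO2

C6H13NO2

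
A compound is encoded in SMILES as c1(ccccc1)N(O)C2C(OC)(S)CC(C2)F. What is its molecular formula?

C12H16FNO2S

Heavy atoms from the SMILES: 12 C, 1 F, 1 N, 2 O, 1 S.
Implicit hydrogens by atom environment:
  5 × C (aromatic): 1 H each → 5
  2 × C: 2 H each → 4
  2 × C: 1 H each → 2
  1 × C: 3 H
  1 × C: no H
  1 × C (aromatic): no H
  1 × F: no H
  1 × N: no H
  1 × O: 1 H
  1 × O: no H
  1 × S: 1 H
  Total hydrogens = 16.
Molecular formula: C12H16FNO2S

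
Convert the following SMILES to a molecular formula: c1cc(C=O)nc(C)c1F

C7H6FNO

Heavy atoms from the SMILES: 7 C, 1 F, 1 N, 1 O.
Implicit hydrogens by atom environment:
  3 × C (aromatic): no H
  2 × C (aromatic): 1 H each → 2
  1 × C: 3 H
  1 × C: 1 H
  1 × F: no H
  1 × N (aromatic): no H
  1 × O: no H
  Total hydrogens = 6.
Molecular formula: C7H6FNO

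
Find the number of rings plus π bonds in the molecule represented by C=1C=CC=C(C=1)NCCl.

Molecular formula from the SMILES: C7H8ClN.
DoU = (2C + 2 + N − H − X)/2 = (2·7 + 2 + 1 − 8 − 1)/2 = 8/2 = 4.
(Structurally: 1 ring(s) + 3 π bond(s) = 4.)

4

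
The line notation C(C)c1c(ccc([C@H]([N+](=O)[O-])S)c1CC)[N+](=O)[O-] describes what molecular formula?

Heavy atoms from the SMILES: 11 C, 2 N, 4 O, 1 S.
Implicit hydrogens by atom environment:
  4 × C (aromatic): no H
  2 × C: 3 H each → 6
  2 × C: 2 H each → 4
  2 × C (aromatic): 1 H each → 2
  2 × N (charge +1): no H
  2 × O: no H
  2 × O (charge -1): no H
  1 × C: 1 H
  1 × S: 1 H
  Total hydrogens = 14.
Molecular formula: C11H14N2O4S

C11H14N2O4S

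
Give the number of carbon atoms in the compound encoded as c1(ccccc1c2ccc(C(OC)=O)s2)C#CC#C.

16

The symbol for carbon appears 16 times in the SMILES. Lowercase c denotes aromatic carbon and counts toward C.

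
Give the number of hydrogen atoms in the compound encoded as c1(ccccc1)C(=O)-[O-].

Hydrogens are implicit in SMILES; fill each atom to its normal valence:
  5 × C (aromatic): 1 H each → 5
  1 × C (aromatic): no H
  1 × C: no H
  1 × O: no H
  1 × O (charge -1): no H
  Total hydrogens = 5.

5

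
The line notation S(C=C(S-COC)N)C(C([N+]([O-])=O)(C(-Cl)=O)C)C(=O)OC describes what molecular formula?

Heavy atoms from the SMILES: 10 C, 1 Cl, 2 N, 6 O, 2 S.
Implicit hydrogens by atom environment:
  5 × O: no H
  4 × C: no H
  3 × C: 3 H each → 9
  2 × C: 1 H each → 2
  2 × S: no H
  1 × C: 2 H
  1 × Cl: no H
  1 × N: 2 H
  1 × N (charge +1): no H
  1 × O (charge -1): no H
  Total hydrogens = 15.
Molecular formula: C10H15ClN2O6S2

C10H15ClN2O6S2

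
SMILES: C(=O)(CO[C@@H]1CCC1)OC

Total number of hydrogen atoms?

12

Hydrogens are implicit in SMILES; fill each atom to its normal valence:
  4 × C: 2 H each → 8
  3 × O: no H
  1 × C: 3 H
  1 × C: 1 H
  1 × C: no H
  Total hydrogens = 12.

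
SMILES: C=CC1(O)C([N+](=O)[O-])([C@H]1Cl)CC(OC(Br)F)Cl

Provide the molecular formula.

C8H9BrCl2FNO4

Heavy atoms from the SMILES: 1 Br, 8 C, 2 Cl, 1 F, 1 N, 4 O.
Implicit hydrogens by atom environment:
  4 × C: 1 H each → 4
  2 × C: 2 H each → 4
  2 × C: no H
  2 × Cl: no H
  2 × O: no H
  1 × Br: no H
  1 × F: no H
  1 × N (charge +1): no H
  1 × O: 1 H
  1 × O (charge -1): no H
  Total hydrogens = 9.
Molecular formula: C8H9BrCl2FNO4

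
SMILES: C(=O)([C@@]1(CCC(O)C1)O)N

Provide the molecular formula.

C6H11NO3

Heavy atoms from the SMILES: 6 C, 1 N, 3 O.
Implicit hydrogens by atom environment:
  3 × C: 2 H each → 6
  2 × C: no H
  2 × O: 1 H each → 2
  1 × C: 1 H
  1 × N: 2 H
  1 × O: no H
  Total hydrogens = 11.
Molecular formula: C6H11NO3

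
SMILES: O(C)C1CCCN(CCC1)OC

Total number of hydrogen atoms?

19

Hydrogens are implicit in SMILES; fill each atom to its normal valence:
  6 × C: 2 H each → 12
  2 × C: 3 H each → 6
  2 × O: no H
  1 × C: 1 H
  1 × N: no H
  Total hydrogens = 19.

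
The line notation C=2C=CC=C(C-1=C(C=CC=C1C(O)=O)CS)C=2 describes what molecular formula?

C14H12O2S

Heavy atoms from the SMILES: 14 C, 2 O, 1 S.
Implicit hydrogens by atom environment:
  8 × C (aromatic): 1 H each → 8
  4 × C (aromatic): no H
  1 × C: 2 H
  1 × C: no H
  1 × O: 1 H
  1 × O: no H
  1 × S: 1 H
  Total hydrogens = 12.
Molecular formula: C14H12O2S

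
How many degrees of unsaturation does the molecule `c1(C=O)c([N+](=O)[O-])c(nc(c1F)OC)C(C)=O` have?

7

Molecular formula from the SMILES: C9H7FN2O5.
DoU = (2C + 2 + N − H − X)/2 = (2·9 + 2 + 2 − 7 − 1)/2 = 14/2 = 7.
(Structurally: 1 ring(s) + 6 π bond(s) = 7.)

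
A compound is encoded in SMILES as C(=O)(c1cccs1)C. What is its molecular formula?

Heavy atoms from the SMILES: 6 C, 1 O, 1 S.
Implicit hydrogens by atom environment:
  3 × C (aromatic): 1 H each → 3
  1 × C: 3 H
  1 × C (aromatic): no H
  1 × C: no H
  1 × O: no H
  1 × S (aromatic): no H
  Total hydrogens = 6.
Molecular formula: C6H6OS

C6H6OS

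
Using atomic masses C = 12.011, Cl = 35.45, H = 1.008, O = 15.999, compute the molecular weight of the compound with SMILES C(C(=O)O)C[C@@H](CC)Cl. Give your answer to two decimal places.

Molecular formula: C6H11ClO2.
M = 6×12.011 + 1×35.45 + 11×1.008 + 2×15.999 = 150.60 g/mol.

150.60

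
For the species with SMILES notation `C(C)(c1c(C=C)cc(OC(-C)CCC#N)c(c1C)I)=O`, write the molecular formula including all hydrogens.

Heavy atoms from the SMILES: 16 C, 1 I, 1 N, 2 O.
Implicit hydrogens by atom environment:
  5 × C (aromatic): no H
  3 × C: 3 H each → 9
  3 × C: 2 H each → 6
  2 × C: 1 H each → 2
  2 × C: no H
  2 × O: no H
  1 × C (aromatic): 1 H
  1 × I: no H
  1 × N: no H
  Total hydrogens = 18.
Molecular formula: C16H18INO2

C16H18INO2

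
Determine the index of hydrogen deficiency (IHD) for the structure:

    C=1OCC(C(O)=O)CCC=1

Molecular formula from the SMILES: C7H10O3.
DoU = (2C + 2 + N − H − X)/2 = (2·7 + 2 + 0 − 10 − 0)/2 = 6/2 = 3.
(Structurally: 1 ring(s) + 2 π bond(s) = 3.)

3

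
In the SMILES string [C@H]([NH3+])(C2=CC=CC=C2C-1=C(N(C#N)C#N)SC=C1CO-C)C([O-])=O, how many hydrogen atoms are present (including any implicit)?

Hydrogens are implicit in SMILES; fill each atom to its normal valence:
  5 × C (aromatic): 1 H each → 5
  5 × C (aromatic): no H
  3 × C: no H
  3 × N: no H
  2 × O: no H
  1 × C: 3 H
  1 × C: 2 H
  1 × C: 1 H
  1 × N (charge +1): 3 H
  1 × O (charge -1): no H
  1 × S (aromatic): no H
  Total hydrogens = 14.

14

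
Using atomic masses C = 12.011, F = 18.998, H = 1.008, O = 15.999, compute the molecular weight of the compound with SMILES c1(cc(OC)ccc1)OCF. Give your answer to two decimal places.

156.16

Molecular formula: C8H9FO2.
M = 8×12.011 + 1×18.998 + 9×1.008 + 2×15.999 = 156.16 g/mol.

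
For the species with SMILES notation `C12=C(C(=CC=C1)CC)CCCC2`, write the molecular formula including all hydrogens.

C12H16

Heavy atoms from the SMILES: 12 C.
Implicit hydrogens by atom environment:
  5 × C: 2 H each → 10
  3 × C (aromatic): 1 H each → 3
  3 × C (aromatic): no H
  1 × C: 3 H
  Total hydrogens = 16.
Molecular formula: C12H16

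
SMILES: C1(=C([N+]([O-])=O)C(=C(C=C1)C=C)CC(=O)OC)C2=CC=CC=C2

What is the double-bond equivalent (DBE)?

Molecular formula from the SMILES: C17H15NO4.
DoU = (2C + 2 + N − H − X)/2 = (2·17 + 2 + 1 − 15 − 0)/2 = 22/2 = 11.
(Structurally: 2 ring(s) + 9 π bond(s) = 11.)

11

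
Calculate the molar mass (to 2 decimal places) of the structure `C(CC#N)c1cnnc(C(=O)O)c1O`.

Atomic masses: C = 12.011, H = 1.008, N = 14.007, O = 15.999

Molecular formula: C8H7N3O3.
M = 8×12.011 + 7×1.008 + 3×14.007 + 3×15.999 = 193.16 g/mol.

193.16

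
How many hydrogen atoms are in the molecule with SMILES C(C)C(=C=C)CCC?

Hydrogens are implicit in SMILES; fill each atom to its normal valence:
  4 × C: 2 H each → 8
  2 × C: 3 H each → 6
  2 × C: no H
  Total hydrogens = 14.

14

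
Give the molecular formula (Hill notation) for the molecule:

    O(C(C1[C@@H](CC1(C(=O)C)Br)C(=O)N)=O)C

Heavy atoms from the SMILES: 1 Br, 9 C, 1 N, 4 O.
Implicit hydrogens by atom environment:
  4 × C: no H
  4 × O: no H
  2 × C: 3 H each → 6
  2 × C: 1 H each → 2
  1 × Br: no H
  1 × C: 2 H
  1 × N: 2 H
  Total hydrogens = 12.
Molecular formula: C9H12BrNO4

C9H12BrNO4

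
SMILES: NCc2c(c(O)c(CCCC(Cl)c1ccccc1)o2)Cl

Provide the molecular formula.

C15H17Cl2NO2

Heavy atoms from the SMILES: 15 C, 2 Cl, 1 N, 2 O.
Implicit hydrogens by atom environment:
  5 × C (aromatic): 1 H each → 5
  5 × C (aromatic): no H
  4 × C: 2 H each → 8
  2 × Cl: no H
  1 × C: 1 H
  1 × N: 2 H
  1 × O: 1 H
  1 × O (aromatic): no H
  Total hydrogens = 17.
Molecular formula: C15H17Cl2NO2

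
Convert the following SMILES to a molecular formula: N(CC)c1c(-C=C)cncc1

C9H12N2

Heavy atoms from the SMILES: 9 C, 2 N.
Implicit hydrogens by atom environment:
  3 × C (aromatic): 1 H each → 3
  2 × C: 2 H each → 4
  2 × C (aromatic): no H
  1 × C: 3 H
  1 × C: 1 H
  1 × N: 1 H
  1 × N (aromatic): no H
  Total hydrogens = 12.
Molecular formula: C9H12N2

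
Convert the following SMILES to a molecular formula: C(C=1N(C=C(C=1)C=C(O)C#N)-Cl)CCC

Heavy atoms from the SMILES: 11 C, 1 Cl, 2 N, 1 O.
Implicit hydrogens by atom environment:
  3 × C: 2 H each → 6
  2 × C (aromatic): 1 H each → 2
  2 × C (aromatic): no H
  2 × C: no H
  1 × C: 3 H
  1 × C: 1 H
  1 × Cl: no H
  1 × N (aromatic): no H
  1 × N: no H
  1 × O: 1 H
  Total hydrogens = 13.
Molecular formula: C11H13ClN2O

C11H13ClN2O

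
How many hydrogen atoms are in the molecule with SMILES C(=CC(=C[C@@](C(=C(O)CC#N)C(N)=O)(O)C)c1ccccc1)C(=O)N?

Hydrogens are implicit in SMILES; fill each atom to its normal valence:
  7 × C: no H
  5 × C (aromatic): 1 H each → 5
  3 × C: 1 H each → 3
  2 × N: 2 H each → 4
  2 × O: 1 H each → 2
  2 × O: no H
  1 × C: 3 H
  1 × C: 2 H
  1 × C (aromatic): no H
  1 × N: no H
  Total hydrogens = 19.

19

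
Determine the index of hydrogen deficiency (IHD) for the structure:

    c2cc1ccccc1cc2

7

Molecular formula from the SMILES: C10H8.
DoU = (2C + 2 + N − H − X)/2 = (2·10 + 2 + 0 − 8 − 0)/2 = 14/2 = 7.
(Structurally: 2 ring(s) + 5 π bond(s) = 7.)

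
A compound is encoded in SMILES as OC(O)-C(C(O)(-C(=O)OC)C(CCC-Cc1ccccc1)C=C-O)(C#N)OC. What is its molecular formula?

C20H27NO7

Heavy atoms from the SMILES: 20 C, 1 N, 7 O.
Implicit hydrogens by atom environment:
  5 × C (aromatic): 1 H each → 5
  4 × C: 2 H each → 8
  4 × C: 1 H each → 4
  4 × C: no H
  4 × O: 1 H each → 4
  3 × O: no H
  2 × C: 3 H each → 6
  1 × C (aromatic): no H
  1 × N: no H
  Total hydrogens = 27.
Molecular formula: C20H27NO7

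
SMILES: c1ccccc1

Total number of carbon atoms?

6

The symbol for carbon appears 6 times in the SMILES. Lowercase c denotes aromatic carbon and counts toward C.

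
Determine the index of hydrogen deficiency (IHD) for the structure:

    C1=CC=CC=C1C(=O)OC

Molecular formula from the SMILES: C8H8O2.
DoU = (2C + 2 + N − H − X)/2 = (2·8 + 2 + 0 − 8 − 0)/2 = 10/2 = 5.
(Structurally: 1 ring(s) + 4 π bond(s) = 5.)

5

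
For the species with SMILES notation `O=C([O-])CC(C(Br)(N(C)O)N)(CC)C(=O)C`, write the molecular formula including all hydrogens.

Heavy atoms from the SMILES: 1 Br, 9 C, 2 N, 4 O.
Implicit hydrogens by atom environment:
  4 × C: no H
  3 × C: 3 H each → 9
  2 × C: 2 H each → 4
  2 × O: no H
  1 × Br: no H
  1 × N: 2 H
  1 × N: no H
  1 × O: 1 H
  1 × O (charge -1): no H
  Total hydrogens = 16.
Net charge -1.
Molecular formula: C9H16BrN2O4-

C9H16BrN2O4-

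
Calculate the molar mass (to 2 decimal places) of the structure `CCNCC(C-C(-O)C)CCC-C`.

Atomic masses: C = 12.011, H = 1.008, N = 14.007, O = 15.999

187.33

Molecular formula: C11H25NO.
M = 11×12.011 + 25×1.008 + 1×14.007 + 1×15.999 = 187.33 g/mol.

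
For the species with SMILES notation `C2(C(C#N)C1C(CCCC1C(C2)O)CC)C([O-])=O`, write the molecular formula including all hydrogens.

Heavy atoms from the SMILES: 14 C, 1 N, 3 O.
Implicit hydrogens by atom environment:
  6 × C: 1 H each → 6
  5 × C: 2 H each → 10
  2 × C: no H
  1 × C: 3 H
  1 × N: no H
  1 × O: 1 H
  1 × O: no H
  1 × O (charge -1): no H
  Total hydrogens = 20.
Net charge -1.
Molecular formula: C14H20NO3-

C14H20NO3-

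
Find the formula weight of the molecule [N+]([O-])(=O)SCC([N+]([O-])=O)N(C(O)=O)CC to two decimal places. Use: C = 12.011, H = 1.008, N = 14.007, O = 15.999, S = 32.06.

239.20

Molecular formula: C5H9N3O6S.
M = 5×12.011 + 9×1.008 + 3×14.007 + 6×15.999 + 1×32.06 = 239.20 g/mol.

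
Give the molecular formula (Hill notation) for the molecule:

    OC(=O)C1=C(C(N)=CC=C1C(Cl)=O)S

Heavy atoms from the SMILES: 8 C, 1 Cl, 1 N, 3 O, 1 S.
Implicit hydrogens by atom environment:
  4 × C (aromatic): no H
  2 × C (aromatic): 1 H each → 2
  2 × C: no H
  2 × O: no H
  1 × Cl: no H
  1 × N: 2 H
  1 × O: 1 H
  1 × S: 1 H
  Total hydrogens = 6.
Molecular formula: C8H6ClNO3S

C8H6ClNO3S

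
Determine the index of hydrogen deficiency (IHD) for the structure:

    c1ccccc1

Molecular formula from the SMILES: C6H6.
DoU = (2C + 2 + N − H − X)/2 = (2·6 + 2 + 0 − 6 − 0)/2 = 8/2 = 4.
(Structurally: 1 ring(s) + 3 π bond(s) = 4.)

4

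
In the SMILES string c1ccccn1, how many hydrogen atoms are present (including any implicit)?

5

Hydrogens are implicit in SMILES; fill each atom to its normal valence:
  5 × C (aromatic): 1 H each → 5
  1 × N (aromatic): no H
  Total hydrogens = 5.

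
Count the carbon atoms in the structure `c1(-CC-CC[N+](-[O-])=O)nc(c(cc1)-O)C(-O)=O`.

10

The symbol for carbon appears 10 times in the SMILES. Lowercase c denotes aromatic carbon and counts toward C.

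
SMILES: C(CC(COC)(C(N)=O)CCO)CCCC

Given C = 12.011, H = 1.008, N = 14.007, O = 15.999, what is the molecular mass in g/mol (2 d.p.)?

Molecular formula: C12H25NO3.
M = 12×12.011 + 25×1.008 + 1×14.007 + 3×15.999 = 231.34 g/mol.

231.34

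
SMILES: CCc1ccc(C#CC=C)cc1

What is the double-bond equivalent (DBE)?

7

Molecular formula from the SMILES: C12H12.
DoU = (2C + 2 + N − H − X)/2 = (2·12 + 2 + 0 − 12 − 0)/2 = 14/2 = 7.
(Structurally: 1 ring(s) + 6 π bond(s) = 7.)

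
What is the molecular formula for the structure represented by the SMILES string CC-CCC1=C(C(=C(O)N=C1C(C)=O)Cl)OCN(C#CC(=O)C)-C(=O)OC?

Heavy atoms from the SMILES: 18 C, 1 Cl, 2 N, 6 O.
Implicit hydrogens by atom environment:
  5 × C (aromatic): no H
  5 × C: no H
  5 × O: no H
  4 × C: 3 H each → 12
  4 × C: 2 H each → 8
  1 × Cl: no H
  1 × N (aromatic): no H
  1 × N: no H
  1 × O: 1 H
  Total hydrogens = 21.
Molecular formula: C18H21ClN2O6

C18H21ClN2O6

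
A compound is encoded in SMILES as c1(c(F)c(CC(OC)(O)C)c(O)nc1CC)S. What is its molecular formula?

C11H16FNO3S

Heavy atoms from the SMILES: 11 C, 1 F, 1 N, 3 O, 1 S.
Implicit hydrogens by atom environment:
  5 × C (aromatic): no H
  3 × C: 3 H each → 9
  2 × C: 2 H each → 4
  2 × O: 1 H each → 2
  1 × C: no H
  1 × F: no H
  1 × N (aromatic): no H
  1 × O: no H
  1 × S: 1 H
  Total hydrogens = 16.
Molecular formula: C11H16FNO3S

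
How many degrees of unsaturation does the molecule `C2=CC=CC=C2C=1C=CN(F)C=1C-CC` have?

Molecular formula from the SMILES: C13H14FN.
DoU = (2C + 2 + N − H − X)/2 = (2·13 + 2 + 1 − 14 − 1)/2 = 14/2 = 7.
(Structurally: 2 ring(s) + 5 π bond(s) = 7.)

7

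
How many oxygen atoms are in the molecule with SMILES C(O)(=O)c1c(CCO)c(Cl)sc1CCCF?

3

The symbol for oxygen appears 3 times in the SMILES.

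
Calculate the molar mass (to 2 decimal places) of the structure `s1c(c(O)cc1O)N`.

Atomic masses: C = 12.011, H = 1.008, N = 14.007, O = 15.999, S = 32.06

Molecular formula: C4H5NO2S.
M = 4×12.011 + 5×1.008 + 1×14.007 + 2×15.999 + 1×32.06 = 131.15 g/mol.

131.15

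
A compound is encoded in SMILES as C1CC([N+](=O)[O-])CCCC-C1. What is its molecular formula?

Heavy atoms from the SMILES: 8 C, 1 N, 2 O.
Implicit hydrogens by atom environment:
  7 × C: 2 H each → 14
  1 × C: 1 H
  1 × N (charge +1): no H
  1 × O: no H
  1 × O (charge -1): no H
  Total hydrogens = 15.
Molecular formula: C8H15NO2

C8H15NO2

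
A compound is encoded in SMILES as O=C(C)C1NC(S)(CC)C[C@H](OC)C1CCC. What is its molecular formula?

C13H25NO2S

Heavy atoms from the SMILES: 13 C, 1 N, 2 O, 1 S.
Implicit hydrogens by atom environment:
  4 × C: 3 H each → 12
  4 × C: 2 H each → 8
  3 × C: 1 H each → 3
  2 × C: no H
  2 × O: no H
  1 × N: 1 H
  1 × S: 1 H
  Total hydrogens = 25.
Molecular formula: C13H25NO2S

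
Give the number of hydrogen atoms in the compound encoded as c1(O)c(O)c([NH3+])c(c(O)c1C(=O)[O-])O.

7

Hydrogens are implicit in SMILES; fill each atom to its normal valence:
  6 × C (aromatic): no H
  4 × O: 1 H each → 4
  1 × C: no H
  1 × N (charge +1): 3 H
  1 × O: no H
  1 × O (charge -1): no H
  Total hydrogens = 7.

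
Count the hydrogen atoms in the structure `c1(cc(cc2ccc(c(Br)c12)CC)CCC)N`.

18

Hydrogens are implicit in SMILES; fill each atom to its normal valence:
  6 × C (aromatic): no H
  4 × C (aromatic): 1 H each → 4
  3 × C: 2 H each → 6
  2 × C: 3 H each → 6
  1 × Br: no H
  1 × N: 2 H
  Total hydrogens = 18.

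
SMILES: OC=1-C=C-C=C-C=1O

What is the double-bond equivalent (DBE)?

Molecular formula from the SMILES: C6H6O2.
DoU = (2C + 2 + N − H − X)/2 = (2·6 + 2 + 0 − 6 − 0)/2 = 8/2 = 4.
(Structurally: 1 ring(s) + 3 π bond(s) = 4.)

4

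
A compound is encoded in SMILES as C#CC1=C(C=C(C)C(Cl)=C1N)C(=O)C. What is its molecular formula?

C11H10ClNO

Heavy atoms from the SMILES: 11 C, 1 Cl, 1 N, 1 O.
Implicit hydrogens by atom environment:
  5 × C (aromatic): no H
  2 × C: 3 H each → 6
  2 × C: no H
  1 × C (aromatic): 1 H
  1 × C: 1 H
  1 × Cl: no H
  1 × N: 2 H
  1 × O: no H
  Total hydrogens = 10.
Molecular formula: C11H10ClNO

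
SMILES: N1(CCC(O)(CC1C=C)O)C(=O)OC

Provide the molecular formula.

Heavy atoms from the SMILES: 9 C, 1 N, 4 O.
Implicit hydrogens by atom environment:
  4 × C: 2 H each → 8
  2 × C: 1 H each → 2
  2 × C: no H
  2 × O: 1 H each → 2
  2 × O: no H
  1 × C: 3 H
  1 × N: no H
  Total hydrogens = 15.
Molecular formula: C9H15NO4

C9H15NO4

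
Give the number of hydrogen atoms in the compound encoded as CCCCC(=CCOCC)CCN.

Hydrogens are implicit in SMILES; fill each atom to its normal valence:
  7 × C: 2 H each → 14
  2 × C: 3 H each → 6
  1 × C: 1 H
  1 × C: no H
  1 × N: 2 H
  1 × O: no H
  Total hydrogens = 23.

23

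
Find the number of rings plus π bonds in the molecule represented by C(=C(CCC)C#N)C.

3

Molecular formula from the SMILES: C7H11N.
DoU = (2C + 2 + N − H − X)/2 = (2·7 + 2 + 1 − 11 − 0)/2 = 6/2 = 3.
(Structurally: 0 ring(s) + 3 π bond(s) = 3.)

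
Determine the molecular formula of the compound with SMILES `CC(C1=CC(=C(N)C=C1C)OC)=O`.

Heavy atoms from the SMILES: 10 C, 1 N, 2 O.
Implicit hydrogens by atom environment:
  4 × C (aromatic): no H
  3 × C: 3 H each → 9
  2 × C (aromatic): 1 H each → 2
  2 × O: no H
  1 × C: no H
  1 × N: 2 H
  Total hydrogens = 13.
Molecular formula: C10H13NO2

C10H13NO2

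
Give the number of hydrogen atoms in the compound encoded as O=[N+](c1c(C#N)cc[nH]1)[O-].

3

Hydrogens are implicit in SMILES; fill each atom to its normal valence:
  2 × C (aromatic): 1 H each → 2
  2 × C (aromatic): no H
  1 × C: no H
  1 × N (aromatic): 1 H
  1 × N (charge +1): no H
  1 × N: no H
  1 × O: no H
  1 × O (charge -1): no H
  Total hydrogens = 3.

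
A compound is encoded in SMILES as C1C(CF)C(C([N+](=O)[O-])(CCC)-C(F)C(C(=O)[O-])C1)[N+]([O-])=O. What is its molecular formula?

Heavy atoms from the SMILES: 12 C, 2 F, 2 N, 6 O.
Implicit hydrogens by atom environment:
  5 × C: 2 H each → 10
  4 × C: 1 H each → 4
  3 × O: no H
  3 × O (charge -1): no H
  2 × C: no H
  2 × F: no H
  2 × N (charge +1): no H
  1 × C: 3 H
  Total hydrogens = 17.
Net charge -1.
Molecular formula: C12H17F2N2O6-

C12H17F2N2O6-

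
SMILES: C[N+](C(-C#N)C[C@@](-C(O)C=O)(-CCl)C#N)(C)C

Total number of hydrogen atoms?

Hydrogens are implicit in SMILES; fill each atom to its normal valence:
  3 × C: 3 H each → 9
  3 × C: 1 H each → 3
  3 × C: no H
  2 × C: 2 H each → 4
  2 × N: no H
  1 × Cl: no H
  1 × N (charge +1): no H
  1 × O: 1 H
  1 × O: no H
  Total hydrogens = 17.

17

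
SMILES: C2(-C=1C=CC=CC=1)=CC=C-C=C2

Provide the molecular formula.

C12H10

Heavy atoms from the SMILES: 12 C.
Implicit hydrogens by atom environment:
  10 × C (aromatic): 1 H each → 10
  2 × C (aromatic): no H
  Total hydrogens = 10.
Molecular formula: C12H10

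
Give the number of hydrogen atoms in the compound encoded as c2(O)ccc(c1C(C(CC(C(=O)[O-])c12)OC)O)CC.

Hydrogens are implicit in SMILES; fill each atom to its normal valence:
  4 × C (aromatic): no H
  3 × C: 1 H each → 3
  2 × C: 3 H each → 6
  2 × C: 2 H each → 4
  2 × C (aromatic): 1 H each → 2
  2 × O: 1 H each → 2
  2 × O: no H
  1 × C: no H
  1 × O (charge -1): no H
  Total hydrogens = 17.

17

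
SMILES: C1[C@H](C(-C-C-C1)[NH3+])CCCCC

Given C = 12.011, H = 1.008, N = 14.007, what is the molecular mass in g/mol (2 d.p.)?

Molecular formula: C11H24N+.
M = 11×12.011 + 24×1.008 + 1×14.007 = 170.32 g/mol.

170.32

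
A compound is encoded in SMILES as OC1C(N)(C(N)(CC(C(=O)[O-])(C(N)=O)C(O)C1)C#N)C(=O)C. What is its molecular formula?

Heavy atoms from the SMILES: 12 C, 4 N, 6 O.
Implicit hydrogens by atom environment:
  7 × C: no H
  3 × N: 2 H each → 6
  3 × O: no H
  2 × C: 2 H each → 4
  2 × C: 1 H each → 2
  2 × O: 1 H each → 2
  1 × C: 3 H
  1 × N: no H
  1 × O (charge -1): no H
  Total hydrogens = 17.
Net charge -1.
Molecular formula: C12H17N4O6-

C12H17N4O6-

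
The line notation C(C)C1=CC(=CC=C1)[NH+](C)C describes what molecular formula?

C10H16N+

Heavy atoms from the SMILES: 10 C, 1 N.
Implicit hydrogens by atom environment:
  4 × C (aromatic): 1 H each → 4
  3 × C: 3 H each → 9
  2 × C (aromatic): no H
  1 × C: 2 H
  1 × N (charge +1): 1 H
  Total hydrogens = 16.
Net charge +1.
Molecular formula: C10H16N+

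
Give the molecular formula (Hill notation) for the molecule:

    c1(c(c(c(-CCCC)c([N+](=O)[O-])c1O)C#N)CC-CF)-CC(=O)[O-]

C16H18FN2O5-

Heavy atoms from the SMILES: 16 C, 1 F, 2 N, 5 O.
Implicit hydrogens by atom environment:
  7 × C: 2 H each → 14
  6 × C (aromatic): no H
  2 × C: no H
  2 × O: no H
  2 × O (charge -1): no H
  1 × C: 3 H
  1 × F: no H
  1 × N (charge +1): no H
  1 × N: no H
  1 × O: 1 H
  Total hydrogens = 18.
Net charge -1.
Molecular formula: C16H18FN2O5-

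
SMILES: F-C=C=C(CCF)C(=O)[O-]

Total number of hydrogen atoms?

Hydrogens are implicit in SMILES; fill each atom to its normal valence:
  3 × C: no H
  2 × C: 2 H each → 4
  2 × F: no H
  1 × C: 1 H
  1 × O: no H
  1 × O (charge -1): no H
  Total hydrogens = 5.

5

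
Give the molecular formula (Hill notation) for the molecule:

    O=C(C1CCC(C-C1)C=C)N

Heavy atoms from the SMILES: 9 C, 1 N, 1 O.
Implicit hydrogens by atom environment:
  5 × C: 2 H each → 10
  3 × C: 1 H each → 3
  1 × C: no H
  1 × N: 2 H
  1 × O: no H
  Total hydrogens = 15.
Molecular formula: C9H15NO

C9H15NO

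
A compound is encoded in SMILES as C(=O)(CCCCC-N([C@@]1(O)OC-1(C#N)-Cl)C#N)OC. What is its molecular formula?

Heavy atoms from the SMILES: 11 C, 1 Cl, 3 N, 4 O.
Implicit hydrogens by atom environment:
  5 × C: 2 H each → 10
  5 × C: no H
  3 × N: no H
  3 × O: no H
  1 × C: 3 H
  1 × Cl: no H
  1 × O: 1 H
  Total hydrogens = 14.
Molecular formula: C11H14ClN3O4

C11H14ClN3O4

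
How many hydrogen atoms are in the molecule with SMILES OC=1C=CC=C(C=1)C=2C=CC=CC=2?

10

Hydrogens are implicit in SMILES; fill each atom to its normal valence:
  9 × C (aromatic): 1 H each → 9
  3 × C (aromatic): no H
  1 × O: 1 H
  Total hydrogens = 10.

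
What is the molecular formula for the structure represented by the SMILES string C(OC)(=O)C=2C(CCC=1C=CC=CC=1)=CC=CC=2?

C16H16O2

Heavy atoms from the SMILES: 16 C, 2 O.
Implicit hydrogens by atom environment:
  9 × C (aromatic): 1 H each → 9
  3 × C (aromatic): no H
  2 × C: 2 H each → 4
  2 × O: no H
  1 × C: 3 H
  1 × C: no H
  Total hydrogens = 16.
Molecular formula: C16H16O2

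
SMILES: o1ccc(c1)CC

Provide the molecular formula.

C6H8O

Heavy atoms from the SMILES: 6 C, 1 O.
Implicit hydrogens by atom environment:
  3 × C (aromatic): 1 H each → 3
  1 × C: 3 H
  1 × C: 2 H
  1 × C (aromatic): no H
  1 × O (aromatic): no H
  Total hydrogens = 8.
Molecular formula: C6H8O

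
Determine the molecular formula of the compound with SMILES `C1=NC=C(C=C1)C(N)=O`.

C6H6N2O

Heavy atoms from the SMILES: 6 C, 2 N, 1 O.
Implicit hydrogens by atom environment:
  4 × C (aromatic): 1 H each → 4
  1 × C (aromatic): no H
  1 × C: no H
  1 × N: 2 H
  1 × N (aromatic): no H
  1 × O: no H
  Total hydrogens = 6.
Molecular formula: C6H6N2O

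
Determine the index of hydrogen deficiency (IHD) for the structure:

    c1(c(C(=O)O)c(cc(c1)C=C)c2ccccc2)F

10

Molecular formula from the SMILES: C15H11FO2.
DoU = (2C + 2 + N − H − X)/2 = (2·15 + 2 + 0 − 11 − 1)/2 = 20/2 = 10.
(Structurally: 2 ring(s) + 8 π bond(s) = 10.)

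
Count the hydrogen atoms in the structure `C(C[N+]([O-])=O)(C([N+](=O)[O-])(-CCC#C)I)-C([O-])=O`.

Hydrogens are implicit in SMILES; fill each atom to its normal valence:
  3 × C: 2 H each → 6
  3 × C: no H
  3 × O: no H
  3 × O (charge -1): no H
  2 × C: 1 H each → 2
  2 × N (charge +1): no H
  1 × I: no H
  Total hydrogens = 8.

8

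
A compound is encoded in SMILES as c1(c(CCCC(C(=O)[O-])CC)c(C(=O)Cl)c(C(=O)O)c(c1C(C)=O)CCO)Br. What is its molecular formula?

Heavy atoms from the SMILES: 1 Br, 19 C, 1 Cl, 7 O.
Implicit hydrogens by atom environment:
  6 × C: 2 H each → 12
  6 × C (aromatic): no H
  4 × C: no H
  4 × O: no H
  2 × C: 3 H each → 6
  2 × O: 1 H each → 2
  1 × Br: no H
  1 × C: 1 H
  1 × Cl: no H
  1 × O (charge -1): no H
  Total hydrogens = 21.
Net charge -1.
Molecular formula: C19H21BrClO7-

C19H21BrClO7-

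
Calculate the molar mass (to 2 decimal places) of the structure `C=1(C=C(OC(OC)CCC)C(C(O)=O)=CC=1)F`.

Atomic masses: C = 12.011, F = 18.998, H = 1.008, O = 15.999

Molecular formula: C12H15FO4.
M = 12×12.011 + 1×18.998 + 15×1.008 + 4×15.999 = 242.25 g/mol.

242.25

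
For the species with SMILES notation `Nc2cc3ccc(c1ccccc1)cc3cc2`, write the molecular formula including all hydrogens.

Heavy atoms from the SMILES: 16 C, 1 N.
Implicit hydrogens by atom environment:
  11 × C (aromatic): 1 H each → 11
  5 × C (aromatic): no H
  1 × N: 2 H
  Total hydrogens = 13.
Molecular formula: C16H13N

C16H13N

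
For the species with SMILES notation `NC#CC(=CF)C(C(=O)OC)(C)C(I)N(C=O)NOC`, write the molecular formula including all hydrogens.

C11H15FIN3O4

Heavy atoms from the SMILES: 11 C, 1 F, 1 I, 3 N, 4 O.
Implicit hydrogens by atom environment:
  5 × C: no H
  4 × O: no H
  3 × C: 3 H each → 9
  3 × C: 1 H each → 3
  1 × F: no H
  1 × I: no H
  1 × N: 2 H
  1 × N: 1 H
  1 × N: no H
  Total hydrogens = 15.
Molecular formula: C11H15FIN3O4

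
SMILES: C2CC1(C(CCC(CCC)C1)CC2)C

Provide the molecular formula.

C14H26

Heavy atoms from the SMILES: 14 C.
Implicit hydrogens by atom environment:
  9 × C: 2 H each → 18
  2 × C: 3 H each → 6
  2 × C: 1 H each → 2
  1 × C: no H
  Total hydrogens = 26.
Molecular formula: C14H26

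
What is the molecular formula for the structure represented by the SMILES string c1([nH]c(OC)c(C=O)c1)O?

Heavy atoms from the SMILES: 6 C, 1 N, 3 O.
Implicit hydrogens by atom environment:
  3 × C (aromatic): no H
  2 × O: no H
  1 × C: 3 H
  1 × C (aromatic): 1 H
  1 × C: 1 H
  1 × N (aromatic): 1 H
  1 × O: 1 H
  Total hydrogens = 7.
Molecular formula: C6H7NO3

C6H7NO3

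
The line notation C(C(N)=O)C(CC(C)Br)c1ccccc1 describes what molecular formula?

C12H16BrNO

Heavy atoms from the SMILES: 1 Br, 12 C, 1 N, 1 O.
Implicit hydrogens by atom environment:
  5 × C (aromatic): 1 H each → 5
  2 × C: 2 H each → 4
  2 × C: 1 H each → 2
  1 × Br: no H
  1 × C: 3 H
  1 × C (aromatic): no H
  1 × C: no H
  1 × N: 2 H
  1 × O: no H
  Total hydrogens = 16.
Molecular formula: C12H16BrNO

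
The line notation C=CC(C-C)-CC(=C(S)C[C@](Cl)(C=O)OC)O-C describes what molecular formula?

C13H21ClO3S

Heavy atoms from the SMILES: 13 C, 1 Cl, 3 O, 1 S.
Implicit hydrogens by atom environment:
  4 × C: 2 H each → 8
  3 × C: 3 H each → 9
  3 × C: 1 H each → 3
  3 × C: no H
  3 × O: no H
  1 × Cl: no H
  1 × S: 1 H
  Total hydrogens = 21.
Molecular formula: C13H21ClO3S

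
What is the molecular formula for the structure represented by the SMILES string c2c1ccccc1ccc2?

Heavy atoms from the SMILES: 10 C.
Implicit hydrogens by atom environment:
  8 × C (aromatic): 1 H each → 8
  2 × C (aromatic): no H
  Total hydrogens = 8.
Molecular formula: C10H8

C10H8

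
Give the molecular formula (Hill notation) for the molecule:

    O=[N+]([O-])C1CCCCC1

Heavy atoms from the SMILES: 6 C, 1 N, 2 O.
Implicit hydrogens by atom environment:
  5 × C: 2 H each → 10
  1 × C: 1 H
  1 × N (charge +1): no H
  1 × O: no H
  1 × O (charge -1): no H
  Total hydrogens = 11.
Molecular formula: C6H11NO2

C6H11NO2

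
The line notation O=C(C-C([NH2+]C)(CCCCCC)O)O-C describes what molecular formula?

C11H24NO3+

Heavy atoms from the SMILES: 11 C, 1 N, 3 O.
Implicit hydrogens by atom environment:
  6 × C: 2 H each → 12
  3 × C: 3 H each → 9
  2 × C: no H
  2 × O: no H
  1 × N (charge +1): 2 H
  1 × O: 1 H
  Total hydrogens = 24.
Net charge +1.
Molecular formula: C11H24NO3+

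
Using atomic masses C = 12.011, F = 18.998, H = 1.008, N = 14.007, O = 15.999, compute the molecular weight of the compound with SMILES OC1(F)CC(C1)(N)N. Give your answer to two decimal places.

120.13

Molecular formula: C4H9FN2O.
M = 4×12.011 + 1×18.998 + 9×1.008 + 2×14.007 + 1×15.999 = 120.13 g/mol.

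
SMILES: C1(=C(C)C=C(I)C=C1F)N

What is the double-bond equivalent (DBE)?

Molecular formula from the SMILES: C7H7FIN.
DoU = (2C + 2 + N − H − X)/2 = (2·7 + 2 + 1 − 7 − 2)/2 = 8/2 = 4.
(Structurally: 1 ring(s) + 3 π bond(s) = 4.)

4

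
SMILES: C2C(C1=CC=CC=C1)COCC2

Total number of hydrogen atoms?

14

Hydrogens are implicit in SMILES; fill each atom to its normal valence:
  5 × C (aromatic): 1 H each → 5
  4 × C: 2 H each → 8
  1 × C: 1 H
  1 × C (aromatic): no H
  1 × O: no H
  Total hydrogens = 14.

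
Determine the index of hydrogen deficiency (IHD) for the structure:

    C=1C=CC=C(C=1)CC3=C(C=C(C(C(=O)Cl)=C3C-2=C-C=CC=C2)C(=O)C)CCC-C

14

Molecular formula from the SMILES: C26H25ClO2.
DoU = (2C + 2 + N − H − X)/2 = (2·26 + 2 + 0 − 25 − 1)/2 = 28/2 = 14.
(Structurally: 3 ring(s) + 11 π bond(s) = 14.)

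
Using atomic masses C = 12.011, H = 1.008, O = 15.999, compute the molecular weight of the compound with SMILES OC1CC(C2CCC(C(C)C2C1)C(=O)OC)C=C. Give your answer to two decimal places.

252.35

Molecular formula: C15H24O3.
M = 15×12.011 + 24×1.008 + 3×15.999 = 252.35 g/mol.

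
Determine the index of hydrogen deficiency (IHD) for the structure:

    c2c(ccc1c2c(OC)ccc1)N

Molecular formula from the SMILES: C11H11NO.
DoU = (2C + 2 + N − H − X)/2 = (2·11 + 2 + 1 − 11 − 0)/2 = 14/2 = 7.
(Structurally: 2 ring(s) + 5 π bond(s) = 7.)

7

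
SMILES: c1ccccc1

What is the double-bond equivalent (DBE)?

4

Molecular formula from the SMILES: C6H6.
DoU = (2C + 2 + N − H − X)/2 = (2·6 + 2 + 0 − 6 − 0)/2 = 8/2 = 4.
(Structurally: 1 ring(s) + 3 π bond(s) = 4.)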